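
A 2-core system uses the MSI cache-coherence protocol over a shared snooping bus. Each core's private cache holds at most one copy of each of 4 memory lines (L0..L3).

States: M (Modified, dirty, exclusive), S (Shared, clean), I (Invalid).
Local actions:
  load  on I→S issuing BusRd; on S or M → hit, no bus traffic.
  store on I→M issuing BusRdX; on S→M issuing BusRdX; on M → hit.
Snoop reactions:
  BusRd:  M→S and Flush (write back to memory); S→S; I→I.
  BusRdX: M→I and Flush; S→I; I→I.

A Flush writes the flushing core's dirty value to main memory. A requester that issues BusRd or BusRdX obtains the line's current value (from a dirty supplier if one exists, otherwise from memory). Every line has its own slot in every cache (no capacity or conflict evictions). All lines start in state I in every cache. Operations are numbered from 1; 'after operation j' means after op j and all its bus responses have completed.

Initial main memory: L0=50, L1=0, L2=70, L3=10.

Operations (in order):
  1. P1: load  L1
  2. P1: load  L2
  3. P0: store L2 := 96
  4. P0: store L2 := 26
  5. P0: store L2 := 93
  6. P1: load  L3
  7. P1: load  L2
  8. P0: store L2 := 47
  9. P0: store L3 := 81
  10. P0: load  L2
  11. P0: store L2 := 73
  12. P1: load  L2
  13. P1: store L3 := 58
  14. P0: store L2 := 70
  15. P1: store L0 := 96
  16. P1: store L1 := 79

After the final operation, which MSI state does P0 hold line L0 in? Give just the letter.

state = I

  op1 P1: load  L1 → I/S on L1; bus BusRd; mem=0
  op2 P1: load  L2 → I/S on L2; bus BusRd; mem=70
  op3 P0: store L2 := 96 → M/I on L2; bus BusRdX; mem=70
  op4 P0: store L2 := 26 → M/I on L2; bus (none); mem=70
  op5 P0: store L2 := 93 → M/I on L2; bus (none); mem=70
  op6 P1: load  L3 → I/S on L3; bus BusRd; mem=10
  op7 P1: load  L2 → S/S on L2; bus BusRd Flush; mem=93
  op8 P0: store L2 := 47 → M/I on L2; bus BusRdX; mem=93
  op9 P0: store L3 := 81 → M/I on L3; bus BusRdX; mem=10
  op10 P0: load  L2 → M/I on L2; bus (none); mem=93
  op11 P0: store L2 := 73 → M/I on L2; bus (none); mem=93
  op12 P1: load  L2 → S/S on L2; bus BusRd Flush; mem=73
  op13 P1: store L3 := 58 → I/M on L3; bus BusRdX Flush; mem=81
  op14 P0: store L2 := 70 → M/I on L2; bus BusRdX; mem=73
  op15 P1: store L0 := 96 → I/M on L0; bus BusRdX; mem=50
  op16 P1: store L1 := 79 → I/M on L1; bus BusRdX; mem=0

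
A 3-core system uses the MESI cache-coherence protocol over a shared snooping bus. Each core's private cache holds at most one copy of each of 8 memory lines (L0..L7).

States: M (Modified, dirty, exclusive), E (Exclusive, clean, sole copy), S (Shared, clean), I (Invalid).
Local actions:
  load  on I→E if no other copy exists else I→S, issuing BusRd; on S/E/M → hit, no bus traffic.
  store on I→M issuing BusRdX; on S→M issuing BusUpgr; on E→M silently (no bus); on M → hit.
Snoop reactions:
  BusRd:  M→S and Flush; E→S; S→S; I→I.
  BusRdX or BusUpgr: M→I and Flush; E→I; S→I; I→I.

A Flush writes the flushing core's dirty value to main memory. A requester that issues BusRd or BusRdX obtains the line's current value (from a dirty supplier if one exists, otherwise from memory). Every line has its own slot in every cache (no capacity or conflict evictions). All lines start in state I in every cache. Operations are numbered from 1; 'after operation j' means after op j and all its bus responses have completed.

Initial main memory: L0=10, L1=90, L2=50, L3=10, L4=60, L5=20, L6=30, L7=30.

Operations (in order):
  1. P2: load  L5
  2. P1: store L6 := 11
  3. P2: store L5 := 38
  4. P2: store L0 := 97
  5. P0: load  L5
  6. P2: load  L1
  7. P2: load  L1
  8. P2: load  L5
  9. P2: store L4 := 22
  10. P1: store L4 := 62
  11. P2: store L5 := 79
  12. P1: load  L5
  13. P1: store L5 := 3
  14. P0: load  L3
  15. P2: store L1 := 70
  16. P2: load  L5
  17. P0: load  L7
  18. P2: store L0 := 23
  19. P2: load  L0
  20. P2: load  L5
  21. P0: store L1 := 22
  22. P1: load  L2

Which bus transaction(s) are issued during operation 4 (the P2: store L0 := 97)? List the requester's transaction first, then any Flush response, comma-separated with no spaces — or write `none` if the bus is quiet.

[1] P2: load  L5 | P0:I, P1:I, P2:E(20) | bus: BusRd
[2] P1: store L6 := 11 | P0:I, P1:M(11), P2:I | bus: BusRdX
[3] P2: store L5 := 38 | P0:I, P1:I, P2:M(38) | bus: none
[4] P2: store L0 := 97 | P0:I, P1:I, P2:M(97) | bus: BusRdX
[5] P0: load  L5 | P0:S(38), P1:I, P2:S(38) | bus: BusRd,Flush
[6] P2: load  L1 | P0:I, P1:I, P2:E(90) | bus: BusRd
[7] P2: load  L1 | P0:I, P1:I, P2:E(90) | bus: none
[8] P2: load  L5 | P0:S(38), P1:I, P2:S(38) | bus: none
[9] P2: store L4 := 22 | P0:I, P1:I, P2:M(22) | bus: BusRdX
[10] P1: store L4 := 62 | P0:I, P1:M(62), P2:I | bus: BusRdX,Flush
[11] P2: store L5 := 79 | P0:I, P1:I, P2:M(79) | bus: BusUpgr
[12] P1: load  L5 | P0:I, P1:S(79), P2:S(79) | bus: BusRd,Flush
[13] P1: store L5 := 3 | P0:I, P1:M(3), P2:I | bus: BusUpgr
[14] P0: load  L3 | P0:E(10), P1:I, P2:I | bus: BusRd
[15] P2: store L1 := 70 | P0:I, P1:I, P2:M(70) | bus: none
[16] P2: load  L5 | P0:I, P1:S(3), P2:S(3) | bus: BusRd,Flush
[17] P0: load  L7 | P0:E(30), P1:I, P2:I | bus: BusRd
[18] P2: store L0 := 23 | P0:I, P1:I, P2:M(23) | bus: none
[19] P2: load  L0 | P0:I, P1:I, P2:M(23) | bus: none
[20] P2: load  L5 | P0:I, P1:S(3), P2:S(3) | bus: none
[21] P0: store L1 := 22 | P0:M(22), P1:I, P2:I | bus: BusRdX,Flush
[22] P1: load  L2 | P0:I, P1:E(50), P2:I | bus: BusRd

bus = BusRdX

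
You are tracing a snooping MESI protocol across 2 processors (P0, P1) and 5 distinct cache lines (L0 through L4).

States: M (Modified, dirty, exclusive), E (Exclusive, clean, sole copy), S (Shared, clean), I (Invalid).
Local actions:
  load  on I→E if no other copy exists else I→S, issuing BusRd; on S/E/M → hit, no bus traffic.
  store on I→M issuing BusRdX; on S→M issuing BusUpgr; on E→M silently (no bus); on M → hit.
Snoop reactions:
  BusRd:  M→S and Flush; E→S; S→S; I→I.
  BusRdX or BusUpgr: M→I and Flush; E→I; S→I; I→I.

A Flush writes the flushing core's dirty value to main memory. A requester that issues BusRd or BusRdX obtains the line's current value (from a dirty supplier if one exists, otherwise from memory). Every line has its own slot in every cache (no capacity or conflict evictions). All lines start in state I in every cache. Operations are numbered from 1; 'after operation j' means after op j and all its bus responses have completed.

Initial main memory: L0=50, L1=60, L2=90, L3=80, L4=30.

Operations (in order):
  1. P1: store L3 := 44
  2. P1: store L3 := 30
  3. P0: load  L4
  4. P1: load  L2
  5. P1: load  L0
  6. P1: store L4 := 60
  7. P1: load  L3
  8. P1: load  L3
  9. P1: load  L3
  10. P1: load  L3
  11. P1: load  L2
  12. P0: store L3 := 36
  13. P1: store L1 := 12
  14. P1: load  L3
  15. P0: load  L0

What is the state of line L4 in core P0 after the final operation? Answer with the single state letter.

state = I

1. P1: store L3 := 44  bus=[BusRdX]  L3: P0=I P1=M  mem[L3]=80
2. P1: store L3 := 30  bus=[-]  L3: P0=I P1=M  mem[L3]=80
3. P0: load  L4  bus=[BusRd]  L4: P0=E P1=I  mem[L4]=30
4. P1: load  L2  bus=[BusRd]  L2: P0=I P1=E  mem[L2]=90
5. P1: load  L0  bus=[BusRd]  L0: P0=I P1=E  mem[L0]=50
6. P1: store L4 := 60  bus=[BusRdX]  L4: P0=I P1=M  mem[L4]=30
7. P1: load  L3  bus=[-]  L3: P0=I P1=M  mem[L3]=80
8. P1: load  L3  bus=[-]  L3: P0=I P1=M  mem[L3]=80
9. P1: load  L3  bus=[-]  L3: P0=I P1=M  mem[L3]=80
10. P1: load  L3  bus=[-]  L3: P0=I P1=M  mem[L3]=80
11. P1: load  L2  bus=[-]  L2: P0=I P1=E  mem[L2]=90
12. P0: store L3 := 36  bus=[BusRdX,Flush]  L3: P0=M P1=I  mem[L3]=30
13. P1: store L1 := 12  bus=[BusRdX]  L1: P0=I P1=M  mem[L1]=60
14. P1: load  L3  bus=[BusRd,Flush]  L3: P0=S P1=S  mem[L3]=36
15. P0: load  L0  bus=[BusRd]  L0: P0=S P1=S  mem[L0]=50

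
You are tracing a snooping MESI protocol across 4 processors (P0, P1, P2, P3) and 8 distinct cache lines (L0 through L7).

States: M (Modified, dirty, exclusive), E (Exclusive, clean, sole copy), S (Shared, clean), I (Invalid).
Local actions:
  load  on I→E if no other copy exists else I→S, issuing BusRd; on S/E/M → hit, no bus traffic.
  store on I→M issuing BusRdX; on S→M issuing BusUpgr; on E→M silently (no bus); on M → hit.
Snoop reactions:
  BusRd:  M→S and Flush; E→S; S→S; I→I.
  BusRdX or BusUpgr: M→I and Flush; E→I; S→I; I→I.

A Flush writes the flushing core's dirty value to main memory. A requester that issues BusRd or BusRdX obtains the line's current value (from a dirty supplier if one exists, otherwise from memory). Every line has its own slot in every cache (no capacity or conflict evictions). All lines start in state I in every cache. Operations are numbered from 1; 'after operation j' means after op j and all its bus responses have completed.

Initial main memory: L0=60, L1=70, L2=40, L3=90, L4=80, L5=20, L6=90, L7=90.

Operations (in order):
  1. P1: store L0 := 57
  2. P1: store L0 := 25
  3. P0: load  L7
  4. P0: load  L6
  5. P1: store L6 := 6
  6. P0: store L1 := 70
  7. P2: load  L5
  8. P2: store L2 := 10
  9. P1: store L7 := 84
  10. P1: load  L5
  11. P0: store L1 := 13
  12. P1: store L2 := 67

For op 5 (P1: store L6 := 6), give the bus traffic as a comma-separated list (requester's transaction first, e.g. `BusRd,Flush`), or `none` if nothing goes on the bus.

bus = BusRdX

  op1 P1: store L0 := 57 → I/M/I/I on L0; bus BusRdX; mem=60
  op2 P1: store L0 := 25 → I/M/I/I on L0; bus (none); mem=60
  op3 P0: load  L7 → E/I/I/I on L7; bus BusRd; mem=90
  op4 P0: load  L6 → E/I/I/I on L6; bus BusRd; mem=90
  op5 P1: store L6 := 6 → I/M/I/I on L6; bus BusRdX; mem=90
  op6 P0: store L1 := 70 → M/I/I/I on L1; bus BusRdX; mem=70
  op7 P2: load  L5 → I/I/E/I on L5; bus BusRd; mem=20
  op8 P2: store L2 := 10 → I/I/M/I on L2; bus BusRdX; mem=40
  op9 P1: store L7 := 84 → I/M/I/I on L7; bus BusRdX; mem=90
  op10 P1: load  L5 → I/S/S/I on L5; bus BusRd; mem=20
  op11 P0: store L1 := 13 → M/I/I/I on L1; bus (none); mem=70
  op12 P1: store L2 := 67 → I/M/I/I on L2; bus BusRdX Flush; mem=10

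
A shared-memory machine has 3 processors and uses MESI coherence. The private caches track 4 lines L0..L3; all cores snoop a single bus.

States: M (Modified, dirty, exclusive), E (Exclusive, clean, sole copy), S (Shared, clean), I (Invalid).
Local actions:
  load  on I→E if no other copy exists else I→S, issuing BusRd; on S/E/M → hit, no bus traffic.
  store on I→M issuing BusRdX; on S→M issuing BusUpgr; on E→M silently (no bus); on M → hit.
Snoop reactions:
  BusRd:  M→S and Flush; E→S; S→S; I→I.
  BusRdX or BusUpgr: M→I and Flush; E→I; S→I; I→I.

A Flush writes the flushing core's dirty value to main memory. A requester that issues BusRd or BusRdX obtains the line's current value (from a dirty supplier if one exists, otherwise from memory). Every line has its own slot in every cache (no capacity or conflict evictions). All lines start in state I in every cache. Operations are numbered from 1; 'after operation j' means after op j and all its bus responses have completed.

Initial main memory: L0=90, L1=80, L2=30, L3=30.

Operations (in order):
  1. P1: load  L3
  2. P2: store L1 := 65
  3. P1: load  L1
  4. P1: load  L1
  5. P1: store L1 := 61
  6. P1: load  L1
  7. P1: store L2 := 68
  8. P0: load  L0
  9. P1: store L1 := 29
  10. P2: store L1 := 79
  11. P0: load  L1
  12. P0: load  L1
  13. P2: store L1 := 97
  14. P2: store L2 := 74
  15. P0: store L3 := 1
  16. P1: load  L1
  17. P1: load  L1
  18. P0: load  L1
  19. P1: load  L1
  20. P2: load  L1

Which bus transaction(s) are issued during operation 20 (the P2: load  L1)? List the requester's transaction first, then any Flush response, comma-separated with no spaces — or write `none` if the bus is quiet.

bus = none

1. P1: load  L3  bus=[BusRd]  L3: P0=I P1=E P2=I  mem[L3]=30
2. P2: store L1 := 65  bus=[BusRdX]  L1: P0=I P1=I P2=M  mem[L1]=80
3. P1: load  L1  bus=[BusRd,Flush]  L1: P0=I P1=S P2=S  mem[L1]=65
4. P1: load  L1  bus=[-]  L1: P0=I P1=S P2=S  mem[L1]=65
5. P1: store L1 := 61  bus=[BusUpgr]  L1: P0=I P1=M P2=I  mem[L1]=65
6. P1: load  L1  bus=[-]  L1: P0=I P1=M P2=I  mem[L1]=65
7. P1: store L2 := 68  bus=[BusRdX]  L2: P0=I P1=M P2=I  mem[L2]=30
8. P0: load  L0  bus=[BusRd]  L0: P0=E P1=I P2=I  mem[L0]=90
9. P1: store L1 := 29  bus=[-]  L1: P0=I P1=M P2=I  mem[L1]=65
10. P2: store L1 := 79  bus=[BusRdX,Flush]  L1: P0=I P1=I P2=M  mem[L1]=29
11. P0: load  L1  bus=[BusRd,Flush]  L1: P0=S P1=I P2=S  mem[L1]=79
12. P0: load  L1  bus=[-]  L1: P0=S P1=I P2=S  mem[L1]=79
13. P2: store L1 := 97  bus=[BusUpgr]  L1: P0=I P1=I P2=M  mem[L1]=79
14. P2: store L2 := 74  bus=[BusRdX,Flush]  L2: P0=I P1=I P2=M  mem[L2]=68
15. P0: store L3 := 1  bus=[BusRdX]  L3: P0=M P1=I P2=I  mem[L3]=30
16. P1: load  L1  bus=[BusRd,Flush]  L1: P0=I P1=S P2=S  mem[L1]=97
17. P1: load  L1  bus=[-]  L1: P0=I P1=S P2=S  mem[L1]=97
18. P0: load  L1  bus=[BusRd]  L1: P0=S P1=S P2=S  mem[L1]=97
19. P1: load  L1  bus=[-]  L1: P0=S P1=S P2=S  mem[L1]=97
20. P2: load  L1  bus=[-]  L1: P0=S P1=S P2=S  mem[L1]=97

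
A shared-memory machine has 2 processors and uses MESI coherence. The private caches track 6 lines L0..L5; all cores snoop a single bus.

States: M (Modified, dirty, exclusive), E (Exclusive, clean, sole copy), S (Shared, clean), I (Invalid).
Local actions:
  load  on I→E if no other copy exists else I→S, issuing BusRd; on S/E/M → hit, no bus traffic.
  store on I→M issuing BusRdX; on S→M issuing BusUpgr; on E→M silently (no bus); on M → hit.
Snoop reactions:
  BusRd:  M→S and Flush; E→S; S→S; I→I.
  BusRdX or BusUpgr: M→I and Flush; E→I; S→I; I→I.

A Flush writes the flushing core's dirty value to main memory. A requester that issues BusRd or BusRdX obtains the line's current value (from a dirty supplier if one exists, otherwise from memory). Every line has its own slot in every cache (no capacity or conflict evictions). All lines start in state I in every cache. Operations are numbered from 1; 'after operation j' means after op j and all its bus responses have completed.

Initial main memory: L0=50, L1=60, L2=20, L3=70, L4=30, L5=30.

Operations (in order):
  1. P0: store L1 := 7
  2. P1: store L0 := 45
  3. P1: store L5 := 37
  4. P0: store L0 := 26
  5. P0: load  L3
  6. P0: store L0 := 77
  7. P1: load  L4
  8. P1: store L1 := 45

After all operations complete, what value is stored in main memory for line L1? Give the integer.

memory[L1] = 7

[1] P0: store L1 := 7 | P0:M(7), P1:I | bus: BusRdX
[2] P1: store L0 := 45 | P0:I, P1:M(45) | bus: BusRdX
[3] P1: store L5 := 37 | P0:I, P1:M(37) | bus: BusRdX
[4] P0: store L0 := 26 | P0:M(26), P1:I | bus: BusRdX,Flush
[5] P0: load  L3 | P0:E(70), P1:I | bus: BusRd
[6] P0: store L0 := 77 | P0:M(77), P1:I | bus: none
[7] P1: load  L4 | P0:I, P1:E(30) | bus: BusRd
[8] P1: store L1 := 45 | P0:I, P1:M(45) | bus: BusRdX,Flush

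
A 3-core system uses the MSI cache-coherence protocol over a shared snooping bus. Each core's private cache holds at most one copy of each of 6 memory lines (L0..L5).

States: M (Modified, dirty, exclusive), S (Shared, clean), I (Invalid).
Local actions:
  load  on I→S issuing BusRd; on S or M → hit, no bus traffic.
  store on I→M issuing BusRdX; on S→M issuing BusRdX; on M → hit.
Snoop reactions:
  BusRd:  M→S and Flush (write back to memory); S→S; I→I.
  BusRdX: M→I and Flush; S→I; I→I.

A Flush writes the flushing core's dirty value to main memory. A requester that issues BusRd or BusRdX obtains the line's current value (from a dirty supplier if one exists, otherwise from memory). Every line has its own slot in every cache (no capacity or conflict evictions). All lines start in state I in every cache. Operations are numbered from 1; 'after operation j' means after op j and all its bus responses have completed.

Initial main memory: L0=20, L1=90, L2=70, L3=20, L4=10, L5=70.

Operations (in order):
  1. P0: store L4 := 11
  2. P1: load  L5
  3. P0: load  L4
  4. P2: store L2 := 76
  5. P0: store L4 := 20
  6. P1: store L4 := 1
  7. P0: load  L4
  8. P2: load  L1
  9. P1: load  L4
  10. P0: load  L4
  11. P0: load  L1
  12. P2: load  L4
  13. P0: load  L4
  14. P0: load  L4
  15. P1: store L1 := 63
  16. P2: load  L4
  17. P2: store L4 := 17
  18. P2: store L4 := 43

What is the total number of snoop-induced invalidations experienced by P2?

  op1 P0: store L4 := 11 → M/I/I on L4; bus BusRdX; mem=10
  op2 P1: load  L5 → I/S/I on L5; bus BusRd; mem=70
  op3 P0: load  L4 → M/I/I on L4; bus (none); mem=10
  op4 P2: store L2 := 76 → I/I/M on L2; bus BusRdX; mem=70
  op5 P0: store L4 := 20 → M/I/I on L4; bus (none); mem=10
  op6 P1: store L4 := 1 → I/M/I on L4; bus BusRdX Flush; mem=20
  op7 P0: load  L4 → S/S/I on L4; bus BusRd Flush; mem=1
  op8 P2: load  L1 → I/I/S on L1; bus BusRd; mem=90
  op9 P1: load  L4 → S/S/I on L4; bus (none); mem=1
  op10 P0: load  L4 → S/S/I on L4; bus (none); mem=1
  op11 P0: load  L1 → S/I/S on L1; bus BusRd; mem=90
  op12 P2: load  L4 → S/S/S on L4; bus BusRd; mem=1
  op13 P0: load  L4 → S/S/S on L4; bus (none); mem=1
  op14 P0: load  L4 → S/S/S on L4; bus (none); mem=1
  op15 P1: store L1 := 63 → I/M/I on L1; bus BusRdX; mem=90
  op16 P2: load  L4 → S/S/S on L4; bus (none); mem=1
  op17 P2: store L4 := 17 → I/I/M on L4; bus BusRdX; mem=1
  op18 P2: store L4 := 43 → I/I/M on L4; bus (none); mem=1

invalidations = 1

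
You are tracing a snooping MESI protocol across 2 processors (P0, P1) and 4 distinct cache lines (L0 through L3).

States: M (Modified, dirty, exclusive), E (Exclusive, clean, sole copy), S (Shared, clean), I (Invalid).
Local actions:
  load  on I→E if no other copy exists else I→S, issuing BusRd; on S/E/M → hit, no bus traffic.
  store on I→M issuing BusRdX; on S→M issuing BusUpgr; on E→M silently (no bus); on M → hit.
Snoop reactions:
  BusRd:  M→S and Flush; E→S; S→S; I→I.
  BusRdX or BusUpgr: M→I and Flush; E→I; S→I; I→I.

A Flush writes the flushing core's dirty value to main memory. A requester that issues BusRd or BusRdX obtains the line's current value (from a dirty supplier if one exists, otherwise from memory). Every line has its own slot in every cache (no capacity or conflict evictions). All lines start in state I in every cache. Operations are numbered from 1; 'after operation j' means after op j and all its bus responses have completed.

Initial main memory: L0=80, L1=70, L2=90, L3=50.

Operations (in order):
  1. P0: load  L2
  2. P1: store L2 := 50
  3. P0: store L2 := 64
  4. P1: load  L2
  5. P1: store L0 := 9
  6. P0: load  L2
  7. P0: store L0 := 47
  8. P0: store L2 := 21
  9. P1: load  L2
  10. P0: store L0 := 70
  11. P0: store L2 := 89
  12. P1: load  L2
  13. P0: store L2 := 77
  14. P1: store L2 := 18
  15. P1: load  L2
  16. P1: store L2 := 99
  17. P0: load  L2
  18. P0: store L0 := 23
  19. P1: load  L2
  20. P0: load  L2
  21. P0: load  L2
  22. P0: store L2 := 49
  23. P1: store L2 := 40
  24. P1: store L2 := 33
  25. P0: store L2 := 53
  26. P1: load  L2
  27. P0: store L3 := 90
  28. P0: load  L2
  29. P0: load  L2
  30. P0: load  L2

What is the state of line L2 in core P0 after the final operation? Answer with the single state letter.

step 1: P0: load  L2  ⟶  EI  (L2)  txn=BusRd  M[L2]=90
step 2: P1: store L2 := 50  ⟶  IM  (L2)  txn=BusRdX  M[L2]=90
step 3: P0: store L2 := 64  ⟶  MI  (L2)  txn=BusRdX+Flush  M[L2]=50
step 4: P1: load  L2  ⟶  SS  (L2)  txn=BusRd+Flush  M[L2]=64
step 5: P1: store L0 := 9  ⟶  IM  (L0)  txn=BusRdX  M[L0]=80
step 6: P0: load  L2  ⟶  SS  (L2)  txn=∅  M[L2]=64
step 7: P0: store L0 := 47  ⟶  MI  (L0)  txn=BusRdX+Flush  M[L0]=9
step 8: P0: store L2 := 21  ⟶  MI  (L2)  txn=BusUpgr  M[L2]=64
step 9: P1: load  L2  ⟶  SS  (L2)  txn=BusRd+Flush  M[L2]=21
step 10: P0: store L0 := 70  ⟶  MI  (L0)  txn=∅  M[L0]=9
step 11: P0: store L2 := 89  ⟶  MI  (L2)  txn=BusUpgr  M[L2]=21
step 12: P1: load  L2  ⟶  SS  (L2)  txn=BusRd+Flush  M[L2]=89
step 13: P0: store L2 := 77  ⟶  MI  (L2)  txn=BusUpgr  M[L2]=89
step 14: P1: store L2 := 18  ⟶  IM  (L2)  txn=BusRdX+Flush  M[L2]=77
step 15: P1: load  L2  ⟶  IM  (L2)  txn=∅  M[L2]=77
step 16: P1: store L2 := 99  ⟶  IM  (L2)  txn=∅  M[L2]=77
step 17: P0: load  L2  ⟶  SS  (L2)  txn=BusRd+Flush  M[L2]=99
step 18: P0: store L0 := 23  ⟶  MI  (L0)  txn=∅  M[L0]=9
step 19: P1: load  L2  ⟶  SS  (L2)  txn=∅  M[L2]=99
step 20: P0: load  L2  ⟶  SS  (L2)  txn=∅  M[L2]=99
step 21: P0: load  L2  ⟶  SS  (L2)  txn=∅  M[L2]=99
step 22: P0: store L2 := 49  ⟶  MI  (L2)  txn=BusUpgr  M[L2]=99
step 23: P1: store L2 := 40  ⟶  IM  (L2)  txn=BusRdX+Flush  M[L2]=49
step 24: P1: store L2 := 33  ⟶  IM  (L2)  txn=∅  M[L2]=49
step 25: P0: store L2 := 53  ⟶  MI  (L2)  txn=BusRdX+Flush  M[L2]=33
step 26: P1: load  L2  ⟶  SS  (L2)  txn=BusRd+Flush  M[L2]=53
step 27: P0: store L3 := 90  ⟶  MI  (L3)  txn=BusRdX  M[L3]=50
step 28: P0: load  L2  ⟶  SS  (L2)  txn=∅  M[L2]=53
step 29: P0: load  L2  ⟶  SS  (L2)  txn=∅  M[L2]=53
step 30: P0: load  L2  ⟶  SS  (L2)  txn=∅  M[L2]=53

state = S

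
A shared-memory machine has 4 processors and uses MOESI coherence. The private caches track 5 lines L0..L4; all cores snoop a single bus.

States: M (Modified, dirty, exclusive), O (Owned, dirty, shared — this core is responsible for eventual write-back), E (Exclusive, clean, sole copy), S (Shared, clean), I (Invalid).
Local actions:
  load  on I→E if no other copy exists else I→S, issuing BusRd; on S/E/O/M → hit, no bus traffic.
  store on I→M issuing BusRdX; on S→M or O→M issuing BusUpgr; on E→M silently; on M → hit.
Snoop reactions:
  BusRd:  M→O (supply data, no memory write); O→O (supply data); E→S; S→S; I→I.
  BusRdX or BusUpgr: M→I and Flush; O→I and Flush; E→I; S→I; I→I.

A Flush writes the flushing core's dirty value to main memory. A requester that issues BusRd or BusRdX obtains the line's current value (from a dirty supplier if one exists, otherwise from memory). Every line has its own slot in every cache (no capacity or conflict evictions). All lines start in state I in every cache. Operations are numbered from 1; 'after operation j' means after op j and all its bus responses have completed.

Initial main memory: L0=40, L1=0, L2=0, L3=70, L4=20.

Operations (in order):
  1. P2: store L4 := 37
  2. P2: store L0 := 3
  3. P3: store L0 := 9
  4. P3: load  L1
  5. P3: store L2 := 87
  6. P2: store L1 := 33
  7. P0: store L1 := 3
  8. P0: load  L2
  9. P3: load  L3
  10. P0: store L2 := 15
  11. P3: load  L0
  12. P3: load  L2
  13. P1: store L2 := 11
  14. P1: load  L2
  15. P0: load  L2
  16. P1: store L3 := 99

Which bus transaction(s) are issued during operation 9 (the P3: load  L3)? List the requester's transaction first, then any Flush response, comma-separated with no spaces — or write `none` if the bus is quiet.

bus = BusRd

[1] P2: store L4 := 37 | P0:I, P1:I, P2:M(37), P3:I | bus: BusRdX
[2] P2: store L0 := 3 | P0:I, P1:I, P2:M(3), P3:I | bus: BusRdX
[3] P3: store L0 := 9 | P0:I, P1:I, P2:I, P3:M(9) | bus: BusRdX,Flush
[4] P3: load  L1 | P0:I, P1:I, P2:I, P3:E(0) | bus: BusRd
[5] P3: store L2 := 87 | P0:I, P1:I, P2:I, P3:M(87) | bus: BusRdX
[6] P2: store L1 := 33 | P0:I, P1:I, P2:M(33), P3:I | bus: BusRdX
[7] P0: store L1 := 3 | P0:M(3), P1:I, P2:I, P3:I | bus: BusRdX,Flush
[8] P0: load  L2 | P0:S(87), P1:I, P2:I, P3:O(87) | bus: BusRd
[9] P3: load  L3 | P0:I, P1:I, P2:I, P3:E(70) | bus: BusRd
[10] P0: store L2 := 15 | P0:M(15), P1:I, P2:I, P3:I | bus: BusUpgr,Flush
[11] P3: load  L0 | P0:I, P1:I, P2:I, P3:M(9) | bus: none
[12] P3: load  L2 | P0:O(15), P1:I, P2:I, P3:S(15) | bus: BusRd
[13] P1: store L2 := 11 | P0:I, P1:M(11), P2:I, P3:I | bus: BusRdX,Flush
[14] P1: load  L2 | P0:I, P1:M(11), P2:I, P3:I | bus: none
[15] P0: load  L2 | P0:S(11), P1:O(11), P2:I, P3:I | bus: BusRd
[16] P1: store L3 := 99 | P0:I, P1:M(99), P2:I, P3:I | bus: BusRdX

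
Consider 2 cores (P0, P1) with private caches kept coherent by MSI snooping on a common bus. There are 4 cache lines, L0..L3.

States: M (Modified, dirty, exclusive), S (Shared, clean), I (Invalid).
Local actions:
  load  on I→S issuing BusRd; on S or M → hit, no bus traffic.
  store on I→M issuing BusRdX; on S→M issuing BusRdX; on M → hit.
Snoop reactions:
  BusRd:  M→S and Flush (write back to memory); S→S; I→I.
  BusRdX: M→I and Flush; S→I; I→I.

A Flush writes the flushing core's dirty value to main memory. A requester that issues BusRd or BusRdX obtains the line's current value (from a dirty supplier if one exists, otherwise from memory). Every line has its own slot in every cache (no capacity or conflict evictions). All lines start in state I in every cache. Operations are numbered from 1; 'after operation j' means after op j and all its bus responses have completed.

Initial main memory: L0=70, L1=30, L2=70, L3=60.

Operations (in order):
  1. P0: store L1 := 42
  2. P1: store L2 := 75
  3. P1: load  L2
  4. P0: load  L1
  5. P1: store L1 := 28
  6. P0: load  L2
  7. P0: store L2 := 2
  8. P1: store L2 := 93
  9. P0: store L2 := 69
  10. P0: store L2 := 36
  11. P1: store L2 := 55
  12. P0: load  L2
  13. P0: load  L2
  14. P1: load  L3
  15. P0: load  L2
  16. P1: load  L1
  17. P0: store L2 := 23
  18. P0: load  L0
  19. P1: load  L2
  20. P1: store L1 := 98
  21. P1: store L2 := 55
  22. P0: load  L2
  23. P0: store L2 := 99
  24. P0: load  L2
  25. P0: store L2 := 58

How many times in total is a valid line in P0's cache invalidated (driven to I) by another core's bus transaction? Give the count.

invalidations = 4

1. P0: store L1 := 42  bus=[BusRdX]  L1: P0=M P1=I  mem[L1]=30
2. P1: store L2 := 75  bus=[BusRdX]  L2: P0=I P1=M  mem[L2]=70
3. P1: load  L2  bus=[-]  L2: P0=I P1=M  mem[L2]=70
4. P0: load  L1  bus=[-]  L1: P0=M P1=I  mem[L1]=30
5. P1: store L1 := 28  bus=[BusRdX,Flush]  L1: P0=I P1=M  mem[L1]=42
6. P0: load  L2  bus=[BusRd,Flush]  L2: P0=S P1=S  mem[L2]=75
7. P0: store L2 := 2  bus=[BusRdX]  L2: P0=M P1=I  mem[L2]=75
8. P1: store L2 := 93  bus=[BusRdX,Flush]  L2: P0=I P1=M  mem[L2]=2
9. P0: store L2 := 69  bus=[BusRdX,Flush]  L2: P0=M P1=I  mem[L2]=93
10. P0: store L2 := 36  bus=[-]  L2: P0=M P1=I  mem[L2]=93
11. P1: store L2 := 55  bus=[BusRdX,Flush]  L2: P0=I P1=M  mem[L2]=36
12. P0: load  L2  bus=[BusRd,Flush]  L2: P0=S P1=S  mem[L2]=55
13. P0: load  L2  bus=[-]  L2: P0=S P1=S  mem[L2]=55
14. P1: load  L3  bus=[BusRd]  L3: P0=I P1=S  mem[L3]=60
15. P0: load  L2  bus=[-]  L2: P0=S P1=S  mem[L2]=55
16. P1: load  L1  bus=[-]  L1: P0=I P1=M  mem[L1]=42
17. P0: store L2 := 23  bus=[BusRdX]  L2: P0=M P1=I  mem[L2]=55
18. P0: load  L0  bus=[BusRd]  L0: P0=S P1=I  mem[L0]=70
19. P1: load  L2  bus=[BusRd,Flush]  L2: P0=S P1=S  mem[L2]=23
20. P1: store L1 := 98  bus=[-]  L1: P0=I P1=M  mem[L1]=42
21. P1: store L2 := 55  bus=[BusRdX]  L2: P0=I P1=M  mem[L2]=23
22. P0: load  L2  bus=[BusRd,Flush]  L2: P0=S P1=S  mem[L2]=55
23. P0: store L2 := 99  bus=[BusRdX]  L2: P0=M P1=I  mem[L2]=55
24. P0: load  L2  bus=[-]  L2: P0=M P1=I  mem[L2]=55
25. P0: store L2 := 58  bus=[-]  L2: P0=M P1=I  mem[L2]=55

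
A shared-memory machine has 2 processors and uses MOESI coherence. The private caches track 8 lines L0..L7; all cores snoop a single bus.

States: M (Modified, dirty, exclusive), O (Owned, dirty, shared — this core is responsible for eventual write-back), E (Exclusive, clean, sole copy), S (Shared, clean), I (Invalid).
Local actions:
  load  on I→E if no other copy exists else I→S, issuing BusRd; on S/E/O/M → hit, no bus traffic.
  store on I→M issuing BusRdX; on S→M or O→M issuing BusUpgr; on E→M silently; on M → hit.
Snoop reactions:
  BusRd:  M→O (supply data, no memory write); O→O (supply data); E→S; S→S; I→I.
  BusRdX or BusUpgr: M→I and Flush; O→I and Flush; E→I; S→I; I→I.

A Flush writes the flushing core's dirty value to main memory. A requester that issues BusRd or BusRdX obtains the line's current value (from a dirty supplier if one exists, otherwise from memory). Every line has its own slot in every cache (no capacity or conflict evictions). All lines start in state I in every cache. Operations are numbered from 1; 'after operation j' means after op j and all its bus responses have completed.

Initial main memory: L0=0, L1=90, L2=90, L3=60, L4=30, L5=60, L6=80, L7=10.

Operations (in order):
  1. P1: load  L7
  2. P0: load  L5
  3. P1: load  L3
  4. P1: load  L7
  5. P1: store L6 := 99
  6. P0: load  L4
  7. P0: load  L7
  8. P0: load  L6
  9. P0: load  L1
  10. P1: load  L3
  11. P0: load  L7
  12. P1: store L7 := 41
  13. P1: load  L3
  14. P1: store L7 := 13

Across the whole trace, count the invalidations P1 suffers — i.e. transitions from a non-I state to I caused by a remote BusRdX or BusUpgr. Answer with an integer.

invalidations = 0

1. P1: load  L7  bus=[BusRd]  L7: P0=I P1=E  mem[L7]=10
2. P0: load  L5  bus=[BusRd]  L5: P0=E P1=I  mem[L5]=60
3. P1: load  L3  bus=[BusRd]  L3: P0=I P1=E  mem[L3]=60
4. P1: load  L7  bus=[-]  L7: P0=I P1=E  mem[L7]=10
5. P1: store L6 := 99  bus=[BusRdX]  L6: P0=I P1=M  mem[L6]=80
6. P0: load  L4  bus=[BusRd]  L4: P0=E P1=I  mem[L4]=30
7. P0: load  L7  bus=[BusRd]  L7: P0=S P1=S  mem[L7]=10
8. P0: load  L6  bus=[BusRd]  L6: P0=S P1=O  mem[L6]=80
9. P0: load  L1  bus=[BusRd]  L1: P0=E P1=I  mem[L1]=90
10. P1: load  L3  bus=[-]  L3: P0=I P1=E  mem[L3]=60
11. P0: load  L7  bus=[-]  L7: P0=S P1=S  mem[L7]=10
12. P1: store L7 := 41  bus=[BusUpgr]  L7: P0=I P1=M  mem[L7]=10
13. P1: load  L3  bus=[-]  L3: P0=I P1=E  mem[L3]=60
14. P1: store L7 := 13  bus=[-]  L7: P0=I P1=M  mem[L7]=10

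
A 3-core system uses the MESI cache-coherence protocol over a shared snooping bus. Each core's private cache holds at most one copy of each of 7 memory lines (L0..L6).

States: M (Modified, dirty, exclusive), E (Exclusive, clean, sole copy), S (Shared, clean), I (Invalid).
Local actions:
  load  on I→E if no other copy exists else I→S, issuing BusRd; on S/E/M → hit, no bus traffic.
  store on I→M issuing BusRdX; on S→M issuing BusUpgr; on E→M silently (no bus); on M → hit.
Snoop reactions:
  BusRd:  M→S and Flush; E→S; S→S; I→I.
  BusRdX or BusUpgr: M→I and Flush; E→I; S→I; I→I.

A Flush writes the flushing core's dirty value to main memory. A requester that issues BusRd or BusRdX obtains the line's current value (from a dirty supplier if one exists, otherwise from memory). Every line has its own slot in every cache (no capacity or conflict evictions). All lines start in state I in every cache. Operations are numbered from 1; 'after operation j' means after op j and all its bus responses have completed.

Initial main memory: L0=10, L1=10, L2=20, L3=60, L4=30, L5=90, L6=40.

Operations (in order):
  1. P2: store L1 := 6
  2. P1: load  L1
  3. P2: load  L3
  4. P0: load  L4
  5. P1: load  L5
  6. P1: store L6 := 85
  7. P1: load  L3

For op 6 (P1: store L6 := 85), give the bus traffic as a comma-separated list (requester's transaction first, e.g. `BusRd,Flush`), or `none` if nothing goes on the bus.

  op1 P2: store L1 := 6 → I/I/M on L1; bus BusRdX; mem=10
  op2 P1: load  L1 → I/S/S on L1; bus BusRd Flush; mem=6
  op3 P2: load  L3 → I/I/E on L3; bus BusRd; mem=60
  op4 P0: load  L4 → E/I/I on L4; bus BusRd; mem=30
  op5 P1: load  L5 → I/E/I on L5; bus BusRd; mem=90
  op6 P1: store L6 := 85 → I/M/I on L6; bus BusRdX; mem=40
  op7 P1: load  L3 → I/S/S on L3; bus BusRd; mem=60

bus = BusRdX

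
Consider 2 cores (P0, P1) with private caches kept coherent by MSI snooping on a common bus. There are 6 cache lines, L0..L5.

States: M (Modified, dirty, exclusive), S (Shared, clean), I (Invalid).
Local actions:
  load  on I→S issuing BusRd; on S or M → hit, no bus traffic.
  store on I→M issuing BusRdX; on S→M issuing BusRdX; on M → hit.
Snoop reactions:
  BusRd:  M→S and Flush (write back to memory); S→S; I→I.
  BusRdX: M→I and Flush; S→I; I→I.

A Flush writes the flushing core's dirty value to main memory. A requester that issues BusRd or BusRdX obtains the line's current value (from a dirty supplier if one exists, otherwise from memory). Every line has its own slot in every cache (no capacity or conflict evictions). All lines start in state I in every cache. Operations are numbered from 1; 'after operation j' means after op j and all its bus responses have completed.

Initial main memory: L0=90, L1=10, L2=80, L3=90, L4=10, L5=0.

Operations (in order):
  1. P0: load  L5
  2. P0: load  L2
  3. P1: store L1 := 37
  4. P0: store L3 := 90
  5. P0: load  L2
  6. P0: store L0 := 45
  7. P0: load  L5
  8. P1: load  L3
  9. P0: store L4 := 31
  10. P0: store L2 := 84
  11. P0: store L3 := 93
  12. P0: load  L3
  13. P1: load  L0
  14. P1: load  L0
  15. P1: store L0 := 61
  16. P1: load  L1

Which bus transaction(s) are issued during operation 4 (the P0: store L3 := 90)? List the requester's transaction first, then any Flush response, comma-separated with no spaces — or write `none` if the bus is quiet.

step 1: P0: load  L5  ⟶  SI  (L5)  txn=BusRd  M[L5]=0
step 2: P0: load  L2  ⟶  SI  (L2)  txn=BusRd  M[L2]=80
step 3: P1: store L1 := 37  ⟶  IM  (L1)  txn=BusRdX  M[L1]=10
step 4: P0: store L3 := 90  ⟶  MI  (L3)  txn=BusRdX  M[L3]=90
step 5: P0: load  L2  ⟶  SI  (L2)  txn=∅  M[L2]=80
step 6: P0: store L0 := 45  ⟶  MI  (L0)  txn=BusRdX  M[L0]=90
step 7: P0: load  L5  ⟶  SI  (L5)  txn=∅  M[L5]=0
step 8: P1: load  L3  ⟶  SS  (L3)  txn=BusRd+Flush  M[L3]=90
step 9: P0: store L4 := 31  ⟶  MI  (L4)  txn=BusRdX  M[L4]=10
step 10: P0: store L2 := 84  ⟶  MI  (L2)  txn=BusRdX  M[L2]=80
step 11: P0: store L3 := 93  ⟶  MI  (L3)  txn=BusRdX  M[L3]=90
step 12: P0: load  L3  ⟶  MI  (L3)  txn=∅  M[L3]=90
step 13: P1: load  L0  ⟶  SS  (L0)  txn=BusRd+Flush  M[L0]=45
step 14: P1: load  L0  ⟶  SS  (L0)  txn=∅  M[L0]=45
step 15: P1: store L0 := 61  ⟶  IM  (L0)  txn=BusRdX  M[L0]=45
step 16: P1: load  L1  ⟶  IM  (L1)  txn=∅  M[L1]=10

bus = BusRdX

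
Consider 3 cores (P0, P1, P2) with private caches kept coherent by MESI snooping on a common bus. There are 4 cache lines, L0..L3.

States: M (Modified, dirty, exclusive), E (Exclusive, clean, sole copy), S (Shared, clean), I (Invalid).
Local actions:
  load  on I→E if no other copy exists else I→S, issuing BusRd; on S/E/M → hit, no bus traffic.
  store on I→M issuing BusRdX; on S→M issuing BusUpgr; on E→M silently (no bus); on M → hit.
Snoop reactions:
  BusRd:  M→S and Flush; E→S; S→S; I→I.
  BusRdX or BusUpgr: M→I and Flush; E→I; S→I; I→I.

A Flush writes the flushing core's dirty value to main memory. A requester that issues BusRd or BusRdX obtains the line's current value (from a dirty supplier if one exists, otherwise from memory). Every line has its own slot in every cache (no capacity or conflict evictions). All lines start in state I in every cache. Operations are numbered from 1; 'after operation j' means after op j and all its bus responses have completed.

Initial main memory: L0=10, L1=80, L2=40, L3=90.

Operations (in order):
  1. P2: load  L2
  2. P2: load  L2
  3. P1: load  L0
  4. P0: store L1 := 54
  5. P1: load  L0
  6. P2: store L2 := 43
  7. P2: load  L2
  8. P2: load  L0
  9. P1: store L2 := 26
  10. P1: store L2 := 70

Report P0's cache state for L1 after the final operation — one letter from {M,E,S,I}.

state = M

1. P2: load  L2  bus=[BusRd]  L2: P0=I P1=I P2=E  mem[L2]=40
2. P2: load  L2  bus=[-]  L2: P0=I P1=I P2=E  mem[L2]=40
3. P1: load  L0  bus=[BusRd]  L0: P0=I P1=E P2=I  mem[L0]=10
4. P0: store L1 := 54  bus=[BusRdX]  L1: P0=M P1=I P2=I  mem[L1]=80
5. P1: load  L0  bus=[-]  L0: P0=I P1=E P2=I  mem[L0]=10
6. P2: store L2 := 43  bus=[-]  L2: P0=I P1=I P2=M  mem[L2]=40
7. P2: load  L2  bus=[-]  L2: P0=I P1=I P2=M  mem[L2]=40
8. P2: load  L0  bus=[BusRd]  L0: P0=I P1=S P2=S  mem[L0]=10
9. P1: store L2 := 26  bus=[BusRdX,Flush]  L2: P0=I P1=M P2=I  mem[L2]=43
10. P1: store L2 := 70  bus=[-]  L2: P0=I P1=M P2=I  mem[L2]=43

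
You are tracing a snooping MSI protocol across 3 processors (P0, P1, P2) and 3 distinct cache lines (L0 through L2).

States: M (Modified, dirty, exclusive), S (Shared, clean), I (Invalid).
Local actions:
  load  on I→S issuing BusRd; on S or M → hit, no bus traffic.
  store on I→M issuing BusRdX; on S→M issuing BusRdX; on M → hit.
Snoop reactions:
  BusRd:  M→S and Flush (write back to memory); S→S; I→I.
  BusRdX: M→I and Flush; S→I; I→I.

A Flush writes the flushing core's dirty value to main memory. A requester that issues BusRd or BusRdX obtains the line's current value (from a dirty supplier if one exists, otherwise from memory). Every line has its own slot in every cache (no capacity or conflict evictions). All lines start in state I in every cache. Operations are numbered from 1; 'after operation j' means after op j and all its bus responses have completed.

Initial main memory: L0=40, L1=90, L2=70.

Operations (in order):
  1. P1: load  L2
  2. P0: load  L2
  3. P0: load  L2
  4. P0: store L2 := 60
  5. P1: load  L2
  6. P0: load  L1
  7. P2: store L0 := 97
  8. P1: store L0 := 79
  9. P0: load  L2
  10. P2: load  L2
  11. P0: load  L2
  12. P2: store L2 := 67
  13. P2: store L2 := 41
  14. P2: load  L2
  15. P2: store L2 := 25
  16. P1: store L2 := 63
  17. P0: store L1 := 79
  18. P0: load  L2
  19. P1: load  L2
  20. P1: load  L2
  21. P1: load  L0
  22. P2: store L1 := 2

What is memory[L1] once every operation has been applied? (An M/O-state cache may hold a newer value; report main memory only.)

  op1 P1: load  L2 → I/S/I on L2; bus BusRd; mem=70
  op2 P0: load  L2 → S/S/I on L2; bus BusRd; mem=70
  op3 P0: load  L2 → S/S/I on L2; bus (none); mem=70
  op4 P0: store L2 := 60 → M/I/I on L2; bus BusRdX; mem=70
  op5 P1: load  L2 → S/S/I on L2; bus BusRd Flush; mem=60
  op6 P0: load  L1 → S/I/I on L1; bus BusRd; mem=90
  op7 P2: store L0 := 97 → I/I/M on L0; bus BusRdX; mem=40
  op8 P1: store L0 := 79 → I/M/I on L0; bus BusRdX Flush; mem=97
  op9 P0: load  L2 → S/S/I on L2; bus (none); mem=60
  op10 P2: load  L2 → S/S/S on L2; bus BusRd; mem=60
  op11 P0: load  L2 → S/S/S on L2; bus (none); mem=60
  op12 P2: store L2 := 67 → I/I/M on L2; bus BusRdX; mem=60
  op13 P2: store L2 := 41 → I/I/M on L2; bus (none); mem=60
  op14 P2: load  L2 → I/I/M on L2; bus (none); mem=60
  op15 P2: store L2 := 25 → I/I/M on L2; bus (none); mem=60
  op16 P1: store L2 := 63 → I/M/I on L2; bus BusRdX Flush; mem=25
  op17 P0: store L1 := 79 → M/I/I on L1; bus BusRdX; mem=90
  op18 P0: load  L2 → S/S/I on L2; bus BusRd Flush; mem=63
  op19 P1: load  L2 → S/S/I on L2; bus (none); mem=63
  op20 P1: load  L2 → S/S/I on L2; bus (none); mem=63
  op21 P1: load  L0 → I/M/I on L0; bus (none); mem=97
  op22 P2: store L1 := 2 → I/I/M on L1; bus BusRdX Flush; mem=79

memory[L1] = 79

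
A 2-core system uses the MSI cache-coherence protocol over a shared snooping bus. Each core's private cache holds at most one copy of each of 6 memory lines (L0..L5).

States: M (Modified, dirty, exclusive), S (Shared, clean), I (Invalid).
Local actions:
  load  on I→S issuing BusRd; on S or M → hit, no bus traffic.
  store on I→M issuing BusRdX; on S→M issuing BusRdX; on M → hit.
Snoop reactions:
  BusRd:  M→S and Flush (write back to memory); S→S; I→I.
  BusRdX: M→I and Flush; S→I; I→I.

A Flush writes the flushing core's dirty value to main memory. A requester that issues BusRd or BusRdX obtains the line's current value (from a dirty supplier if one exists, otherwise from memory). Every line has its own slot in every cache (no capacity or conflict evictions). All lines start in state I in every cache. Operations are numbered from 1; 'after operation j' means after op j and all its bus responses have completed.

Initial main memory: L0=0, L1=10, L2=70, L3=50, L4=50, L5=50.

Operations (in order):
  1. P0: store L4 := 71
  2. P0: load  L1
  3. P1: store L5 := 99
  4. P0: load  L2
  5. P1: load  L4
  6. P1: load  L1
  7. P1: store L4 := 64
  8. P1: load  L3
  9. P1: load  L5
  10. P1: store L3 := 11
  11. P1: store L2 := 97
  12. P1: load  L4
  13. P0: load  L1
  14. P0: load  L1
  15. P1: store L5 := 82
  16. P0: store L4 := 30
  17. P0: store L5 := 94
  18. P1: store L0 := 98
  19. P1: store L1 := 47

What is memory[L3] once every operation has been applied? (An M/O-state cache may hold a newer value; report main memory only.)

  op1 P0: store L4 := 71 → M/I on L4; bus BusRdX; mem=50
  op2 P0: load  L1 → S/I on L1; bus BusRd; mem=10
  op3 P1: store L5 := 99 → I/M on L5; bus BusRdX; mem=50
  op4 P0: load  L2 → S/I on L2; bus BusRd; mem=70
  op5 P1: load  L4 → S/S on L4; bus BusRd Flush; mem=71
  op6 P1: load  L1 → S/S on L1; bus BusRd; mem=10
  op7 P1: store L4 := 64 → I/M on L4; bus BusRdX; mem=71
  op8 P1: load  L3 → I/S on L3; bus BusRd; mem=50
  op9 P1: load  L5 → I/M on L5; bus (none); mem=50
  op10 P1: store L3 := 11 → I/M on L3; bus BusRdX; mem=50
  op11 P1: store L2 := 97 → I/M on L2; bus BusRdX; mem=70
  op12 P1: load  L4 → I/M on L4; bus (none); mem=71
  op13 P0: load  L1 → S/S on L1; bus (none); mem=10
  op14 P0: load  L1 → S/S on L1; bus (none); mem=10
  op15 P1: store L5 := 82 → I/M on L5; bus (none); mem=50
  op16 P0: store L4 := 30 → M/I on L4; bus BusRdX Flush; mem=64
  op17 P0: store L5 := 94 → M/I on L5; bus BusRdX Flush; mem=82
  op18 P1: store L0 := 98 → I/M on L0; bus BusRdX; mem=0
  op19 P1: store L1 := 47 → I/M on L1; bus BusRdX; mem=10

memory[L3] = 50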